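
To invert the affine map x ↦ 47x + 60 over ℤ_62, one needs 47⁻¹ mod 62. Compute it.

gcd(62, 47) by repeated division:
62 = 1×47 + 15
47 = 3×15 + 2
15 = 7×2 + 1
2 = 2×1 + 0
gcd = 1, so the inverse exists. Back-substitute:
1 = 15 − 7·2
1 = −7·47 + 22·15
1 = 22·62 − 29·47
So 47·(-29) ≡ 1 (mod 62), and -29 ≡ 33 (mod 62).

33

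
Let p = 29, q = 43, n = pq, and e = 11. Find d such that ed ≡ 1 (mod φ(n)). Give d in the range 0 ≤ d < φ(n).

φ(n) = (p−1)(q−1) = 28·42 = 1176.
Need d with 11·d ≡ 1 (mod 1176). Apply the extended Euclidean algorithm:
1176 = 106·11 + 10
11 = 1·10 + 1
10 = 10·1 + 0
Back-substitute:
1 = 11 − 10
1 = −1176 + 107·11
So 11·107 ≡ 1 (mod 1176), hence d = 107.

107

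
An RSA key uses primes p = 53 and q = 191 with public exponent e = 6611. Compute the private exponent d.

4331

φ(n) = (p−1)(q−1) = 52·190 = 9880.
Need d with 6611·d ≡ 1 (mod 9880). Apply the extended Euclidean algorithm:
9880 = 1*6611 + 3269
6611 = 2*3269 + 73
3269 = 44*73 + 57
73 = 1*57 + 16
57 = 3*16 + 9
16 = 1*9 + 7
9 = 1*7 + 2
7 = 3*2 + 1
2 = 2*1 + 0
Back-substitute:
1 = 7 − 3·2
1 = −3·9 + 4·7
1 = 4·16 − 7·9
1 = −7·57 + 25·16
1 = 25·73 − 32·57
1 = −32·3269 + 1433·73
1 = 1433·6611 − 2898·3269
1 = −2898·9880 + 4331·6611
So 6611·4331 ≡ 1 (mod 9880), hence d = 4331.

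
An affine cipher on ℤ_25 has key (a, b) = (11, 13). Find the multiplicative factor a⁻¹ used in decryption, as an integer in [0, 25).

16

Apply the Euclidean algorithm to 25 and 11:
25 = 2*11 + 3
11 = 3*3 + 2
3 = 1*2 + 1
2 = 2*1 + 0
gcd = 1, so the inverse exists. Back-substitute:
1 = 3 − 2
1 = −11 + 4·3
1 = 4·25 − 9·11
Hence 11⁻¹ ≡ -9 ≡ 16 (mod 25).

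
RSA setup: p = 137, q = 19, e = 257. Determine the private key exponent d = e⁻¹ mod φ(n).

φ(n) = (p−1)(q−1) = 136·18 = 2448.
Need d with 257·d ≡ 1 (mod 2448). Apply the extended Euclidean algorithm:
2448 = 9×257 + 135
257 = 1×135 + 122
135 = 1×122 + 13
122 = 9×13 + 5
13 = 2×5 + 3
5 = 1×3 + 2
3 = 1×2 + 1
2 = 2×1 + 0
Back-substitute:
1 = 3 − 2
1 = −5 + 2·3
1 = 2·13 − 5·5
1 = −5·122 + 47·13
1 = 47·135 − 52·122
1 = −52·257 + 99·135
1 = 99·2448 − 943·257
So 257·(-943) ≡ 1 (mod 2448), hence d ≡ -943 ≡ 1505 (mod 2448).

1505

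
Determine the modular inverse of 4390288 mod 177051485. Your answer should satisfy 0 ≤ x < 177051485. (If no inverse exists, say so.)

Run Euclid on (177051485, 4390288):
177051485 = 40·4390288 + 1439965
4390288 = 3·1439965 + 70393
1439965 = 20·70393 + 32105
70393 = 2·32105 + 6183
32105 = 5·6183 + 1190
6183 = 5·1190 + 233
1190 = 5·233 + 25
233 = 9·25 + 8
25 = 3·8 + 1
8 = 8·1 + 0
gcd = 1, so the inverse exists. Back-substitute:
1 = 25 − 3·8
1 = −3·233 + 28·25
1 = 28·1190 − 143·233
1 = −143·6183 + 743·1190
1 = 743·32105 − 3858·6183
1 = −3858·70393 + 8459·32105
1 = 8459·1439965 − 173038·70393
1 = −173038·4390288 + 527573·1439965
1 = 527573·177051485 − 21275958·4390288
Hence 4390288⁻¹ ≡ -21275958 ≡ 155775527 (mod 177051485).

155775527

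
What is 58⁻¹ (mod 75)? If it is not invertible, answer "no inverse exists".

22

gcd(75, 58) by repeated division:
75 = 1·58 + 17
58 = 3·17 + 7
17 = 2·7 + 3
7 = 2·3 + 1
3 = 3·1 + 0
Since gcd(58, 75) = 1, back-substitute to write 1 as a combination:
1 = 7 − 2·3
1 = −2·17 + 5·7
1 = 5·58 − 17·17
1 = −17·75 + 22·58
So 58·22 ≡ 1 (mod 75).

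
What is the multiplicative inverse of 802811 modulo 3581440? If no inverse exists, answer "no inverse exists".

Apply the Euclidean algorithm to 3581440 and 802811:
3581440 = 4×802811 + 370196
802811 = 2×370196 + 62419
370196 = 5×62419 + 58101
62419 = 1×58101 + 4318
58101 = 13×4318 + 1967
4318 = 2×1967 + 384
1967 = 5×384 + 47
384 = 8×47 + 8
47 = 5×8 + 7
8 = 1×7 + 1
7 = 7×1 + 0
gcd = 1, so the inverse exists. Back-substitute:
1 = 8 − 7
1 = −47 + 6·8
1 = 6·384 − 49·47
1 = −49·1967 + 251·384
1 = 251·4318 − 551·1967
1 = −551·58101 + 7414·4318
1 = 7414·62419 − 7965·58101
1 = −7965·370196 + 47239·62419
1 = 47239·802811 − 102443·370196
1 = −102443·3581440 + 457011·802811
So 802811·457011 ≡ 1 (mod 3581440).

457011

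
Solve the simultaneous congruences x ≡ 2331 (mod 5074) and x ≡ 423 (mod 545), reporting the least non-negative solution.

Write x = 2331 + 5074·k. Then 5074·k ≡ 423 − 2331 ≡ 272 (mod 545).
Need 5074⁻¹ mod 545. Extended Euclid on (545, 169):
545 = 3*169 + 38
169 = 4*38 + 17
38 = 2*17 + 4
17 = 4*4 + 1
4 = 4*1 + 0
Back-substitute:
1 = 17 − 4·4
1 = −4·38 + 9·17
1 = 9·169 − 40·38
1 = −40·545 + 129·169
5074⁻¹ ≡ 129 (mod 545), so k ≡ 129·272 ≡ 208 (mod 545).
x = 2331 + 5074·208 = 1057723.

1057723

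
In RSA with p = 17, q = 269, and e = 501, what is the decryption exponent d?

3997

φ(n) = (p−1)(q−1) = 16·268 = 4288.
Need d with 501·d ≡ 1 (mod 4288). Apply the extended Euclidean algorithm:
4288 = 8×501 + 280
501 = 1×280 + 221
280 = 1×221 + 59
221 = 3×59 + 44
59 = 1×44 + 15
44 = 2×15 + 14
15 = 1×14 + 1
14 = 14×1 + 0
Back-substitute:
1 = 15 − 14
1 = −44 + 3·15
1 = 3·59 − 4·44
1 = −4·221 + 15·59
1 = 15·280 − 19·221
1 = −19·501 + 34·280
1 = 34·4288 − 291·501
So 501·(-291) ≡ 1 (mod 4288), hence d ≡ -291 ≡ 3997 (mod 4288).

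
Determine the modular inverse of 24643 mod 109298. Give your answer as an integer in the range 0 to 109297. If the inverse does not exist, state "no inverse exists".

91761

Apply the Euclidean algorithm to 109298 and 24643:
109298 = 4*24643 + 10726
24643 = 2*10726 + 3191
10726 = 3*3191 + 1153
3191 = 2*1153 + 885
1153 = 1*885 + 268
885 = 3*268 + 81
268 = 3*81 + 25
81 = 3*25 + 6
25 = 4*6 + 1
6 = 6*1 + 0
The gcd is 1. Working backward:
1 = 25 − 4·6
1 = −4·81 + 13·25
1 = 13·268 − 43·81
1 = −43·885 + 142·268
1 = 142·1153 − 185·885
1 = −185·3191 + 512·1153
1 = 512·10726 − 1721·3191
1 = −1721·24643 + 3954·10726
1 = 3954·109298 − 17537·24643
Hence 24643⁻¹ ≡ -17537 ≡ 91761 (mod 109298).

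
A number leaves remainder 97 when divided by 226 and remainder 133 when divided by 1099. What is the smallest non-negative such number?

217735

Write x = 97 + 226·k. Then 226·k ≡ 133 − 97 ≡ 36 (mod 1099).
Need 226⁻¹ mod 1099. Extended Euclid on (1099, 226):
1099 = 4×226 + 195
226 = 1×195 + 31
195 = 6×31 + 9
31 = 3×9 + 4
9 = 2×4 + 1
4 = 4×1 + 0
Back-substitute:
1 = 9 − 2·4
1 = −2·31 + 7·9
1 = 7·195 − 44·31
1 = −44·226 + 51·195
1 = 51·1099 − 248·226
226⁻¹ ≡ 851 (mod 1099), so k ≡ 851·36 ≡ 963 (mod 1099).
x = 97 + 226·963 = 217735.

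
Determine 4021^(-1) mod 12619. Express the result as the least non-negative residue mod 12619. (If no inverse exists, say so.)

Apply the Euclidean algorithm to 12619 and 4021:
12619 = 3×4021 + 556
4021 = 7×556 + 129
556 = 4×129 + 40
129 = 3×40 + 9
40 = 4×9 + 4
9 = 2×4 + 1
4 = 4×1 + 0
gcd = 1, so the inverse exists. Back-substitute:
1 = 9 − 2·4
1 = −2·40 + 9·9
1 = 9·129 − 29·40
1 = −29·556 + 125·129
1 = 125·4021 − 904·556
1 = −904·12619 + 2837·4021
So 4021·2837 ≡ 1 (mod 12619).

2837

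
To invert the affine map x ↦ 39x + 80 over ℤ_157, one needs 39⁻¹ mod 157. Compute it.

153

Run Euclid on (157, 39):
157 = 4·39 + 1
39 = 39·1 + 0
Since gcd(39, 157) = 1, back-substitute to write 1 as a combination:
1 = 157 − 4·39
Thus 39·(-4) ≡ 1 (mod 157); reducing, -4 mod 157 = 153.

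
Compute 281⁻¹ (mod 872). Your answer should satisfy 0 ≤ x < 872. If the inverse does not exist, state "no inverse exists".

Apply the Euclidean algorithm to 872 and 281:
872 = 3×281 + 29
281 = 9×29 + 20
29 = 1×20 + 9
20 = 2×9 + 2
9 = 4×2 + 1
2 = 2×1 + 0
The gcd is 1. Working backward:
1 = 9 − 4·2
1 = −4·20 + 9·9
1 = 9·29 − 13·20
1 = −13·281 + 126·29
1 = 126·872 − 391·281
Hence 281⁻¹ ≡ -391 ≡ 481 (mod 872).

481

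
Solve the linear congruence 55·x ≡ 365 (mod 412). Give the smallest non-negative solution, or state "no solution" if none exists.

First find gcd(55, 412):
412 = 7*55 + 27
55 = 2*27 + 1
27 = 27*1 + 0
gcd = 1, so a unique solution mod 412 exists.
Back-substitute for the Bézout coefficients:
1 = 55 − 2·27
1 = −2·412 + 15·55
So 55·(15) ≡ 1 (mod 412), giving 55⁻¹ ≡ 15.
x ≡ 55⁻¹·365 ≡ 15·365 ≡ 119 (mod 412).

119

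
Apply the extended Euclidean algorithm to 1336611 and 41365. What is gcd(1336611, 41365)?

1

Euclidean algorithm:
1336611 = 32*41365 + 12931
41365 = 3*12931 + 2572
12931 = 5*2572 + 71
2572 = 36*71 + 16
71 = 4*16 + 7
16 = 2*7 + 2
7 = 3*2 + 1
2 = 2*1 + 0
gcd(1336611, 41365) = 1.
Working backward:
1 = 7 − 3·2
1 = −3·16 + 7·7
1 = 7·71 − 31·16
1 = −31·2572 + 1123·71
1 = 1123·12931 − 5646·2572
1 = −5646·41365 + 18061·12931
1 = 18061·1336611 − 583598·41365
So 1 = (18061)·1336611 + (-583598)·41365.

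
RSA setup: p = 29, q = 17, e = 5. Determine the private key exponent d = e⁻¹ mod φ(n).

φ(n) = (p−1)(q−1) = 28·16 = 448.
Need d with 5·d ≡ 1 (mod 448). Apply the extended Euclidean algorithm:
448 = 89·5 + 3
5 = 1·3 + 2
3 = 1·2 + 1
2 = 2·1 + 0
Back-substitute:
1 = 3 − 2
1 = −5 + 2·3
1 = 2·448 − 179·5
So 5·(-179) ≡ 1 (mod 448), hence d ≡ -179 ≡ 269 (mod 448).

269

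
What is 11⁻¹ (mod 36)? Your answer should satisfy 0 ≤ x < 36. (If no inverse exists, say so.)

Extended Euclidean algorithm:
36 = 3×11 + 3
11 = 3×3 + 2
3 = 1×2 + 1
2 = 2×1 + 0
The gcd is 1. Working backward:
1 = 3 − 2
1 = −11 + 4·3
1 = 4·36 − 13·11
So 11·(-13) ≡ 1 (mod 36), and -13 ≡ 23 (mod 36).

23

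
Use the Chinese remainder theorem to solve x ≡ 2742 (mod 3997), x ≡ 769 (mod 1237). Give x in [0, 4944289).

Write x = 2742 + 3997·k. Then 3997·k ≡ 769 − 2742 ≡ 501 (mod 1237).
Need 3997⁻¹ mod 1237. Extended Euclid on (1237, 286):
1237 = 4×286 + 93
286 = 3×93 + 7
93 = 13×7 + 2
7 = 3×2 + 1
2 = 2×1 + 0
Back-substitute:
1 = 7 − 3·2
1 = −3·93 + 40·7
1 = 40·286 − 123·93
1 = −123·1237 + 532·286
3997⁻¹ ≡ 532 (mod 1237), so k ≡ 532·501 ≡ 577 (mod 1237).
x = 2742 + 3997·577 = 2309011.

2309011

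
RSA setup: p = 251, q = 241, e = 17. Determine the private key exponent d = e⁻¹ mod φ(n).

42353

φ(n) = (p−1)(q−1) = 250·240 = 60000.
Need d with 17·d ≡ 1 (mod 60000). Apply the extended Euclidean algorithm:
60000 = 3529×17 + 7
17 = 2×7 + 3
7 = 2×3 + 1
3 = 3×1 + 0
Back-substitute:
1 = 7 − 2·3
1 = −2·17 + 5·7
1 = 5·60000 − 17647·17
So 17·(-17647) ≡ 1 (mod 60000), hence d ≡ -17647 ≡ 42353 (mod 60000).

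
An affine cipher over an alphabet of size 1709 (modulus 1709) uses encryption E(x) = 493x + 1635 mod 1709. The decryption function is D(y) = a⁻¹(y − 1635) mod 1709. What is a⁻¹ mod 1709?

52

Apply the Euclidean algorithm to 1709 and 493:
1709 = 3×493 + 230
493 = 2×230 + 33
230 = 6×33 + 32
33 = 1×32 + 1
32 = 32×1 + 0
Since gcd(493, 1709) = 1, back-substitute to write 1 as a combination:
1 = 33 − 32
1 = −230 + 7·33
1 = 7·493 − 15·230
1 = −15·1709 + 52·493
So 493·52 ≡ 1 (mod 1709).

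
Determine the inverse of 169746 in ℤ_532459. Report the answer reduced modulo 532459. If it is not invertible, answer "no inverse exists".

217377

Apply the Euclidean algorithm to 532459 and 169746:
532459 = 3×169746 + 23221
169746 = 7×23221 + 7199
23221 = 3×7199 + 1624
7199 = 4×1624 + 703
1624 = 2×703 + 218
703 = 3×218 + 49
218 = 4×49 + 22
49 = 2×22 + 5
22 = 4×5 + 2
5 = 2×2 + 1
2 = 2×1 + 0
gcd = 1, so the inverse exists. Back-substitute:
1 = 5 − 2·2
1 = −2·22 + 9·5
1 = 9·49 − 20·22
1 = −20·218 + 89·49
1 = 89·703 − 287·218
1 = −287·1624 + 663·703
1 = 663·7199 − 2939·1624
1 = −2939·23221 + 9480·7199
1 = 9480·169746 − 69299·23221
1 = −69299·532459 + 217377·169746
So 169746·217377 ≡ 1 (mod 532459).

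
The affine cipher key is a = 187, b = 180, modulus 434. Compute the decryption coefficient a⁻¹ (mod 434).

Run Euclid on (434, 187):
434 = 2·187 + 60
187 = 3·60 + 7
60 = 8·7 + 4
7 = 1·4 + 3
4 = 1·3 + 1
3 = 3·1 + 0
Since gcd(187, 434) = 1, back-substitute to write 1 as a combination:
1 = 4 − 3
1 = −7 + 2·4
1 = 2·60 − 17·7
1 = −17·187 + 53·60
1 = 53·434 − 123·187
So 187·(-123) ≡ 1 (mod 434), and -123 ≡ 311 (mod 434).

311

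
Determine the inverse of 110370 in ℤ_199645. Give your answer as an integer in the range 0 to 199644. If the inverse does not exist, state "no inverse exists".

Compute gcd(110370, 199645):
199645 = 1×110370 + 89275
110370 = 1×89275 + 21095
89275 = 4×21095 + 4895
21095 = 4×4895 + 1515
4895 = 3×1515 + 350
1515 = 4×350 + 115
350 = 3×115 + 5
115 = 23×5 + 0
The gcd is 5, not 1, hence no inverse exists.

no inverse exists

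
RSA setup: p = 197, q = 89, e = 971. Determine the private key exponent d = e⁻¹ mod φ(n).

φ(n) = (p−1)(q−1) = 196·88 = 17248.
Need d with 971·d ≡ 1 (mod 17248). Apply the extended Euclidean algorithm:
17248 = 17*971 + 741
971 = 1*741 + 230
741 = 3*230 + 51
230 = 4*51 + 26
51 = 1*26 + 25
26 = 1*25 + 1
25 = 25*1 + 0
Back-substitute:
1 = 26 − 25
1 = −51 + 2·26
1 = 2·230 − 9·51
1 = −9·741 + 29·230
1 = 29·971 − 38·741
1 = −38·17248 + 675·971
So 971·675 ≡ 1 (mod 17248), hence d = 675.

675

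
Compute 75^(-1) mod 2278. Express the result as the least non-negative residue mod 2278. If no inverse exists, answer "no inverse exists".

Run Euclid on (2278, 75):
2278 = 30*75 + 28
75 = 2*28 + 19
28 = 1*19 + 9
19 = 2*9 + 1
9 = 9*1 + 0
Since gcd(75, 2278) = 1, back-substitute to write 1 as a combination:
1 = 19 − 2·9
1 = −2·28 + 3·19
1 = 3·75 − 8·28
1 = −8·2278 + 243·75
So 75·243 ≡ 1 (mod 2278).

243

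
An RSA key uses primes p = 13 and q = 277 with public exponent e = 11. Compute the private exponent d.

φ(n) = (p−1)(q−1) = 12·276 = 3312.
Need d with 11·d ≡ 1 (mod 3312). Apply the extended Euclidean algorithm:
3312 = 301*11 + 1
11 = 11*1 + 0
Back-substitute:
1 = 3312 − 301·11
So 11·(-301) ≡ 1 (mod 3312), hence d ≡ -301 ≡ 3011 (mod 3312).

3011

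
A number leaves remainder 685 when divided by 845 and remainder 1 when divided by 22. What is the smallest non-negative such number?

Write x = 685 + 845·k. Then 845·k ≡ 1 − 685 ≡ 20 (mod 22).
Need 845⁻¹ mod 22. Extended Euclid on (22, 9):
22 = 2·9 + 4
9 = 2·4 + 1
4 = 4·1 + 0
Back-substitute:
1 = 9 − 2·4
1 = −2·22 + 5·9
845⁻¹ ≡ 5 (mod 22), so k ≡ 5·20 ≡ 12 (mod 22).
x = 685 + 845·12 = 10825.

10825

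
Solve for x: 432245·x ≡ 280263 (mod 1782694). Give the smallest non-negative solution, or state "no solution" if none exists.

938985

First find gcd(432245, 1782694):
1782694 = 4·432245 + 53714
432245 = 8·53714 + 2533
53714 = 21·2533 + 521
2533 = 4·521 + 449
521 = 1·449 + 72
449 = 6·72 + 17
72 = 4·17 + 4
17 = 4·4 + 1
4 = 4·1 + 0
gcd = 1, so a unique solution mod 1782694 exists.
Back-substitute for the Bézout coefficients:
1 = 17 − 4·4
1 = −4·72 + 17·17
1 = 17·449 − 106·72
1 = −106·521 + 123·449
1 = 123·2533 − 598·521
1 = −598·53714 + 12681·2533
1 = 12681·432245 − 102046·53714
1 = −102046·1782694 + 420865·432245
So 432245·(420865) ≡ 1 (mod 1782694), giving 432245⁻¹ ≡ 420865.
x ≡ 432245⁻¹·280263 ≡ 420865·280263 ≡ 938985 (mod 1782694).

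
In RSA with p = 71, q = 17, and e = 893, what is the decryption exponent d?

597

φ(n) = (p−1)(q−1) = 70·16 = 1120.
Need d with 893·d ≡ 1 (mod 1120). Apply the extended Euclidean algorithm:
1120 = 1·893 + 227
893 = 3·227 + 212
227 = 1·212 + 15
212 = 14·15 + 2
15 = 7·2 + 1
2 = 2·1 + 0
Back-substitute:
1 = 15 − 7·2
1 = −7·212 + 99·15
1 = 99·227 − 106·212
1 = −106·893 + 417·227
1 = 417·1120 − 523·893
So 893·(-523) ≡ 1 (mod 1120), hence d ≡ -523 ≡ 597 (mod 1120).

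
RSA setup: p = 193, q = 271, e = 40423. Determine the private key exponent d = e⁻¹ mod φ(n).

41047

φ(n) = (p−1)(q−1) = 192·270 = 51840.
Need d with 40423·d ≡ 1 (mod 51840). Apply the extended Euclidean algorithm:
51840 = 1·40423 + 11417
40423 = 3·11417 + 6172
11417 = 1·6172 + 5245
6172 = 1·5245 + 927
5245 = 5·927 + 610
927 = 1·610 + 317
610 = 1·317 + 293
317 = 1·293 + 24
293 = 12·24 + 5
24 = 4·5 + 4
5 = 1·4 + 1
4 = 4·1 + 0
Back-substitute:
1 = 5 − 4
1 = −24 + 5·5
1 = 5·293 − 61·24
1 = −61·317 + 66·293
1 = 66·610 − 127·317
1 = −127·927 + 193·610
1 = 193·5245 − 1092·927
1 = −1092·6172 + 1285·5245
1 = 1285·11417 − 2377·6172
1 = −2377·40423 + 8416·11417
1 = 8416·51840 − 10793·40423
So 40423·(-10793) ≡ 1 (mod 51840), hence d ≡ -10793 ≡ 41047 (mod 51840).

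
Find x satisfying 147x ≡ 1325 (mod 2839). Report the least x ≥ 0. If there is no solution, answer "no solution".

2230

First find gcd(147, 2839):
2839 = 19*147 + 46
147 = 3*46 + 9
46 = 5*9 + 1
9 = 9*1 + 0
gcd = 1, so a unique solution mod 2839 exists.
Back-substitute for the Bézout coefficients:
1 = 46 − 5·9
1 = −5·147 + 16·46
1 = 16·2839 − 309·147
So 147·(-309) ≡ 1 (mod 2839), giving 147⁻¹ ≡ 2530.
x ≡ 147⁻¹·1325 ≡ 2530·1325 ≡ 2230 (mod 2839).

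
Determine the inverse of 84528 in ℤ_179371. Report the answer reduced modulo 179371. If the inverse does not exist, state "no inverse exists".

144801

Run Euclid on (179371, 84528):
179371 = 2×84528 + 10315
84528 = 8×10315 + 2008
10315 = 5×2008 + 275
2008 = 7×275 + 83
275 = 3×83 + 26
83 = 3×26 + 5
26 = 5×5 + 1
5 = 5×1 + 0
The gcd is 1. Working backward:
1 = 26 − 5·5
1 = −5·83 + 16·26
1 = 16·275 − 53·83
1 = −53·2008 + 387·275
1 = 387·10315 − 1988·2008
1 = −1988·84528 + 16291·10315
1 = 16291·179371 − 34570·84528
Thus 84528·(-34570) ≡ 1 (mod 179371); reducing, -34570 mod 179371 = 144801.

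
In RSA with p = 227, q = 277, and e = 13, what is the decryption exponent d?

φ(n) = (p−1)(q−1) = 226·276 = 62376.
Need d with 13·d ≡ 1 (mod 62376). Apply the extended Euclidean algorithm:
62376 = 4798×13 + 2
13 = 6×2 + 1
2 = 2×1 + 0
Back-substitute:
1 = 13 − 6·2
1 = −6·62376 + 28789·13
So 13·28789 ≡ 1 (mod 62376), hence d = 28789.

28789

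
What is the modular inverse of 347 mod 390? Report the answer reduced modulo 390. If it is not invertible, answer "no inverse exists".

263

Apply the Euclidean algorithm to 390 and 347:
390 = 1*347 + 43
347 = 8*43 + 3
43 = 14*3 + 1
3 = 3*1 + 0
The gcd is 1. Working backward:
1 = 43 − 14·3
1 = −14·347 + 113·43
1 = 113·390 − 127·347
Thus 347·(-127) ≡ 1 (mod 390); reducing, -127 mod 390 = 263.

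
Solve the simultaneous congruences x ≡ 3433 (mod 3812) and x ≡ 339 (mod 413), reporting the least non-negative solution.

Write x = 3433 + 3812·k. Then 3812·k ≡ 339 − 3433 ≡ 210 (mod 413).
Need 3812⁻¹ mod 413. Extended Euclid on (413, 95):
413 = 4·95 + 33
95 = 2·33 + 29
33 = 1·29 + 4
29 = 7·4 + 1
4 = 4·1 + 0
Back-substitute:
1 = 29 − 7·4
1 = −7·33 + 8·29
1 = 8·95 − 23·33
1 = −23·413 + 100·95
3812⁻¹ ≡ 100 (mod 413), so k ≡ 100·210 ≡ 350 (mod 413).
x = 3433 + 3812·350 = 1337633.

1337633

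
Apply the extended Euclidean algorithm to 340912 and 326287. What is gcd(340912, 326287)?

Euclidean algorithm:
340912 = 1·326287 + 14625
326287 = 22·14625 + 4537
14625 = 3·4537 + 1014
4537 = 4·1014 + 481
1014 = 2·481 + 52
481 = 9·52 + 13
52 = 4·13 + 0
gcd(340912, 326287) = 13.
Back-substituting:
13 = 481 − 9·52
13 = −9·1014 + 19·481
13 = 19·4537 − 85·1014
13 = −85·14625 + 274·4537
13 = 274·326287 − 6113·14625
13 = −6113·340912 + 6387·326287
So 13 = (-6113)·340912 + (6387)·326287.

13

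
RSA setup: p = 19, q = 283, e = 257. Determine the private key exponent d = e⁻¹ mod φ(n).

4997

φ(n) = (p−1)(q−1) = 18·282 = 5076.
Need d with 257·d ≡ 1 (mod 5076). Apply the extended Euclidean algorithm:
5076 = 19×257 + 193
257 = 1×193 + 64
193 = 3×64 + 1
64 = 64×1 + 0
Back-substitute:
1 = 193 − 3·64
1 = −3·257 + 4·193
1 = 4·5076 − 79·257
So 257·(-79) ≡ 1 (mod 5076), hence d ≡ -79 ≡ 4997 (mod 5076).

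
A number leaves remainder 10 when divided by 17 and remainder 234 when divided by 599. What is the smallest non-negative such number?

Write x = 10 + 17·k. Then 17·k ≡ 234 − 10 ≡ 224 (mod 599).
Need 17⁻¹ mod 599. Extended Euclid on (599, 17):
599 = 35*17 + 4
17 = 4*4 + 1
4 = 4*1 + 0
Back-substitute:
1 = 17 − 4·4
1 = −4·599 + 141·17
17⁻¹ ≡ 141 (mod 599), so k ≡ 141·224 ≡ 436 (mod 599).
x = 10 + 17·436 = 7422.

7422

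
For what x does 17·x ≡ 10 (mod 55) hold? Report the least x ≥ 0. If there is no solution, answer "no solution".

First find gcd(17, 55):
55 = 3×17 + 4
17 = 4×4 + 1
4 = 4×1 + 0
gcd = 1, so a unique solution mod 55 exists.
Back-substitute for the Bézout coefficients:
1 = 17 − 4·4
1 = −4·55 + 13·17
So 17·(13) ≡ 1 (mod 55), giving 17⁻¹ ≡ 13.
x ≡ 17⁻¹·10 ≡ 13·10 ≡ 20 (mod 55).

20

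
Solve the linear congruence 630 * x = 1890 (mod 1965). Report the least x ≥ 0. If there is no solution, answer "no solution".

First find gcd(630, 1965):
1965 = 3*630 + 75
630 = 8*75 + 30
75 = 2*30 + 15
30 = 2*15 + 0
gcd = 15 and 15 | 1890, so solutions exist. Divide through by 15: 42x ≡ 126 (mod 131).
Now find 42⁻¹ mod 131:
131 = 3×42 + 5
42 = 8×5 + 2
5 = 2×2 + 1
2 = 2×1 + 0
Back-substitute:
1 = 5 − 2·2
1 = −2·42 + 17·5
1 = 17·131 − 53·42
So 42·(-53) ≡ 1 (mod 131), i.e. 42⁻¹ ≡ 78.
Then x ≡ 78·126 ≡ 3 (mod 131); the smallest non-negative solution is x = 3.

3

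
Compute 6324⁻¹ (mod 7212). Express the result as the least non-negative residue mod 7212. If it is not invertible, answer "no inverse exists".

no inverse exists

Euclidean algorithm on 7212, 6324:
7212 = 1×6324 + 888
6324 = 7×888 + 108
888 = 8×108 + 24
108 = 4×24 + 12
24 = 2×12 + 0
Since gcd = 12 > 1, 6324 is not a unit mod 7212.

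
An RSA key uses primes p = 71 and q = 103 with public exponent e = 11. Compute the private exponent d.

6491

φ(n) = (p−1)(q−1) = 70·102 = 7140.
Need d with 11·d ≡ 1 (mod 7140). Apply the extended Euclidean algorithm:
7140 = 649·11 + 1
11 = 11·1 + 0
Back-substitute:
1 = 7140 − 649·11
So 11·(-649) ≡ 1 (mod 7140), hence d ≡ -649 ≡ 6491 (mod 7140).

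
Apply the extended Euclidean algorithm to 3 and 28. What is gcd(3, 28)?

1

Repeated division:
28 = 9×3 + 1
3 = 3×1 + 0
gcd(3, 28) = 1.
Express as a combination:
1 = 28 − 9·3
So 1 = (1)·28 + (-9)·3.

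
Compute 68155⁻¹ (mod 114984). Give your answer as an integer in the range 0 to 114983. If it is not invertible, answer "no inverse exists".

Extended Euclidean algorithm:
114984 = 1*68155 + 46829
68155 = 1*46829 + 21326
46829 = 2*21326 + 4177
21326 = 5*4177 + 441
4177 = 9*441 + 208
441 = 2*208 + 25
208 = 8*25 + 8
25 = 3*8 + 1
8 = 8*1 + 0
The gcd is 1. Working backward:
1 = 25 − 3·8
1 = −3·208 + 25·25
1 = 25·441 − 53·208
1 = −53·4177 + 502·441
1 = 502·21326 − 2563·4177
1 = −2563·46829 + 5628·21326
1 = 5628·68155 − 8191·46829
1 = −8191·114984 + 13819·68155
So 68155·13819 ≡ 1 (mod 114984).

13819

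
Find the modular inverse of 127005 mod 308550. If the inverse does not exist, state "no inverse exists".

no inverse exists

Euclidean algorithm on 308550, 127005:
308550 = 2×127005 + 54540
127005 = 2×54540 + 17925
54540 = 3×17925 + 765
17925 = 23×765 + 330
765 = 2×330 + 105
330 = 3×105 + 15
105 = 7×15 + 0
Since gcd = 15 > 1, 127005 is not a unit mod 308550.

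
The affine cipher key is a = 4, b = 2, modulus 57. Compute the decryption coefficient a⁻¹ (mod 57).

43

Run Euclid on (57, 4):
57 = 14×4 + 1
4 = 4×1 + 0
Since gcd(4, 57) = 1, back-substitute to write 1 as a combination:
1 = 57 − 14·4
So 4·(-14) ≡ 1 (mod 57), and -14 ≡ 43 (mod 57).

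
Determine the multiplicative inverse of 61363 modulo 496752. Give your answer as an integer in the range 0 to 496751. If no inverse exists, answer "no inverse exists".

Extended Euclidean algorithm:
496752 = 8·61363 + 5848
61363 = 10·5848 + 2883
5848 = 2·2883 + 82
2883 = 35·82 + 13
82 = 6·13 + 4
13 = 3·4 + 1
4 = 4·1 + 0
The gcd is 1. Working backward:
1 = 13 − 3·4
1 = −3·82 + 19·13
1 = 19·2883 − 668·82
1 = −668·5848 + 1355·2883
1 = 1355·61363 − 14218·5848
1 = −14218·496752 + 115099·61363
So 61363·115099 ≡ 1 (mod 496752).

115099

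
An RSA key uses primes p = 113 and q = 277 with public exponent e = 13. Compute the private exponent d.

16645

φ(n) = (p−1)(q−1) = 112·276 = 30912.
Need d with 13·d ≡ 1 (mod 30912). Apply the extended Euclidean algorithm:
30912 = 2377·13 + 11
13 = 1·11 + 2
11 = 5·2 + 1
2 = 2·1 + 0
Back-substitute:
1 = 11 − 5·2
1 = −5·13 + 6·11
1 = 6·30912 − 14267·13
So 13·(-14267) ≡ 1 (mod 30912), hence d ≡ -14267 ≡ 16645 (mod 30912).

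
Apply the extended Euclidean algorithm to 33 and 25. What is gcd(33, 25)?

Euclidean algorithm:
33 = 1×25 + 8
25 = 3×8 + 1
8 = 8×1 + 0
gcd(33, 25) = 1.
Express as a combination:
1 = 25 − 3·8
1 = −3·33 + 4·25
So 1 = (-3)·33 + (4)·25.

1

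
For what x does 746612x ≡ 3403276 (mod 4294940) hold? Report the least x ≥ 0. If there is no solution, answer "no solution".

260343

First find gcd(746612, 4294940):
4294940 = 5*746612 + 561880
746612 = 1*561880 + 184732
561880 = 3*184732 + 7684
184732 = 24*7684 + 316
7684 = 24*316 + 100
316 = 3*100 + 16
100 = 6*16 + 4
16 = 4*4 + 0
gcd = 4 and 4 | 3403276, so solutions exist. Divide through by 4: 186653x ≡ 850819 (mod 1073735).
Now find 186653⁻¹ mod 1073735:
1073735 = 5·186653 + 140470
186653 = 1·140470 + 46183
140470 = 3·46183 + 1921
46183 = 24·1921 + 79
1921 = 24·79 + 25
79 = 3·25 + 4
25 = 6·4 + 1
4 = 4·1 + 0
Back-substitute:
1 = 25 − 6·4
1 = −6·79 + 19·25
1 = 19·1921 − 462·79
1 = −462·46183 + 11107·1921
1 = 11107·140470 − 33783·46183
1 = −33783·186653 + 44890·140470
1 = 44890·1073735 − 258233·186653
So 186653·(-258233) ≡ 1 (mod 1073735), i.e. 186653⁻¹ ≡ 815502.
Then x ≡ 815502·850819 ≡ 260343 (mod 1073735); the smallest non-negative solution is x = 260343.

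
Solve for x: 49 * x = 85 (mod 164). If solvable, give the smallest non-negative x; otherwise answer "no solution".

First find gcd(49, 164):
164 = 3*49 + 17
49 = 2*17 + 15
17 = 1*15 + 2
15 = 7*2 + 1
2 = 2*1 + 0
gcd = 1, so a unique solution mod 164 exists.
Back-substitute for the Bézout coefficients:
1 = 15 − 7·2
1 = −7·17 + 8·15
1 = 8·49 − 23·17
1 = −23·164 + 77·49
So 49·(77) ≡ 1 (mod 164), giving 49⁻¹ ≡ 77.
x ≡ 49⁻¹·85 ≡ 77·85 ≡ 149 (mod 164).

149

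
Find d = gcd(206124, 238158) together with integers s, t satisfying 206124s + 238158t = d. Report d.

6

Euclidean algorithm:
238158 = 1*206124 + 32034
206124 = 6*32034 + 13920
32034 = 2*13920 + 4194
13920 = 3*4194 + 1338
4194 = 3*1338 + 180
1338 = 7*180 + 78
180 = 2*78 + 24
78 = 3*24 + 6
24 = 4*6 + 0
gcd(206124, 238158) = 6.
Working backward:
6 = 78 − 3·24
6 = −3·180 + 7·78
6 = 7·1338 − 52·180
6 = −52·4194 + 163·1338
6 = 163·13920 − 541·4194
6 = −541·32034 + 1245·13920
6 = 1245·206124 − 8011·32034
6 = −8011·238158 + 9256·206124
So 6 = (-8011)·238158 + (9256)·206124.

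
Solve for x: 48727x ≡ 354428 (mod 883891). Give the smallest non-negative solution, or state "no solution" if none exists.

First find gcd(48727, 883891):
883891 = 18*48727 + 6805
48727 = 7*6805 + 1092
6805 = 6*1092 + 253
1092 = 4*253 + 80
253 = 3*80 + 13
80 = 6*13 + 2
13 = 6*2 + 1
2 = 2*1 + 0
gcd = 1, so a unique solution mod 883891 exists.
Back-substitute for the Bézout coefficients:
1 = 13 − 6·2
1 = −6·80 + 37·13
1 = 37·253 − 117·80
1 = −117·1092 + 505·253
1 = 505·6805 − 3147·1092
1 = −3147·48727 + 22534·6805
1 = 22534·883891 − 408759·48727
So 48727·(-408759) ≡ 1 (mod 883891), giving 48727⁻¹ ≡ 475132.
x ≡ 48727⁻¹·354428 ≡ 475132·354428 ≡ 287285 (mod 883891).

287285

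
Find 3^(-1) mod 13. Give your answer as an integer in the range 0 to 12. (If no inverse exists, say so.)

9

Run Euclid on (13, 3):
13 = 4*3 + 1
3 = 3*1 + 0
gcd = 1, so the inverse exists. Back-substitute:
1 = 13 − 4·3
Thus 3·(-4) ≡ 1 (mod 13); reducing, -4 mod 13 = 9.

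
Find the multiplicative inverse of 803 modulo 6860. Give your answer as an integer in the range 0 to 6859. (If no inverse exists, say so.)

2187

Run Euclid on (6860, 803):
6860 = 8*803 + 436
803 = 1*436 + 367
436 = 1*367 + 69
367 = 5*69 + 22
69 = 3*22 + 3
22 = 7*3 + 1
3 = 3*1 + 0
gcd = 1, so the inverse exists. Back-substitute:
1 = 22 − 7·3
1 = −7·69 + 22·22
1 = 22·367 − 117·69
1 = −117·436 + 139·367
1 = 139·803 − 256·436
1 = −256·6860 + 2187·803
So 803·2187 ≡ 1 (mod 6860).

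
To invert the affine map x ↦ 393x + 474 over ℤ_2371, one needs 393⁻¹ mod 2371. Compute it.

1641

Run Euclid on (2371, 393):
2371 = 6·393 + 13
393 = 30·13 + 3
13 = 4·3 + 1
3 = 3·1 + 0
gcd = 1, so the inverse exists. Back-substitute:
1 = 13 − 4·3
1 = −4·393 + 121·13
1 = 121·2371 − 730·393
Hence 393⁻¹ ≡ -730 ≡ 1641 (mod 2371).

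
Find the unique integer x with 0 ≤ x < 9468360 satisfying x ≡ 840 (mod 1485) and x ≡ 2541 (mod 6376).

346845

Write x = 840 + 1485·k. Then 1485·k ≡ 2541 − 840 ≡ 1701 (mod 6376).
Need 1485⁻¹ mod 6376. Extended Euclid on (6376, 1485):
6376 = 4×1485 + 436
1485 = 3×436 + 177
436 = 2×177 + 82
177 = 2×82 + 13
82 = 6×13 + 4
13 = 3×4 + 1
4 = 4×1 + 0
Back-substitute:
1 = 13 − 3·4
1 = −3·82 + 19·13
1 = 19·177 − 41·82
1 = −41·436 + 101·177
1 = 101·1485 − 344·436
1 = −344·6376 + 1477·1485
1485⁻¹ ≡ 1477 (mod 6376), so k ≡ 1477·1701 ≡ 233 (mod 6376).
x = 840 + 1485·233 = 346845.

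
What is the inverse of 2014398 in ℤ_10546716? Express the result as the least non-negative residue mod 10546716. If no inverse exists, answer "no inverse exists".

no inverse exists

Compute gcd(2014398, 10546716):
10546716 = 5·2014398 + 474726
2014398 = 4·474726 + 115494
474726 = 4·115494 + 12750
115494 = 9·12750 + 744
12750 = 17·744 + 102
744 = 7·102 + 30
102 = 3·30 + 12
30 = 2·12 + 6
12 = 2·6 + 0
The gcd is 6, not 1, hence no inverse exists.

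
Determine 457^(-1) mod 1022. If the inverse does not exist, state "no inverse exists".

123

Apply the Euclidean algorithm to 1022 and 457:
1022 = 2×457 + 108
457 = 4×108 + 25
108 = 4×25 + 8
25 = 3×8 + 1
8 = 8×1 + 0
The gcd is 1. Working backward:
1 = 25 − 3·8
1 = −3·108 + 13·25
1 = 13·457 − 55·108
1 = −55·1022 + 123·457
So 457·123 ≡ 1 (mod 1022).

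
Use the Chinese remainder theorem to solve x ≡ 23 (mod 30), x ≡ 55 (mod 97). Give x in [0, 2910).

Write x = 23 + 30·k. Then 30·k ≡ 55 − 23 ≡ 32 (mod 97).
Need 30⁻¹ mod 97. Extended Euclid on (97, 30):
97 = 3·30 + 7
30 = 4·7 + 2
7 = 3·2 + 1
2 = 2·1 + 0
Back-substitute:
1 = 7 − 3·2
1 = −3·30 + 13·7
1 = 13·97 − 42·30
30⁻¹ ≡ 55 (mod 97), so k ≡ 55·32 ≡ 14 (mod 97).
x = 23 + 30·14 = 443.

443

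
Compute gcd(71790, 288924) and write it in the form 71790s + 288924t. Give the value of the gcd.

Euclidean algorithm:
288924 = 4·71790 + 1764
71790 = 40·1764 + 1230
1764 = 1·1230 + 534
1230 = 2·534 + 162
534 = 3·162 + 48
162 = 3·48 + 18
48 = 2·18 + 12
18 = 1·12 + 6
12 = 2·6 + 0
gcd(71790, 288924) = 6.
Back-substituting:
6 = 18 − 12
6 = −48 + 3·18
6 = 3·162 − 10·48
6 = −10·534 + 33·162
6 = 33·1230 − 76·534
6 = −76·1764 + 109·1230
6 = 109·71790 − 4436·1764
6 = −4436·288924 + 17853·71790
So 6 = (-4436)·288924 + (17853)·71790.

6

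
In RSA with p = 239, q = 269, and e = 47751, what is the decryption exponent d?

φ(n) = (p−1)(q−1) = 238·268 = 63784.
Need d with 47751·d ≡ 1 (mod 63784). Apply the extended Euclidean algorithm:
63784 = 1*47751 + 16033
47751 = 2*16033 + 15685
16033 = 1*15685 + 348
15685 = 45*348 + 25
348 = 13*25 + 23
25 = 1*23 + 2
23 = 11*2 + 1
2 = 2*1 + 0
Back-substitute:
1 = 23 − 11·2
1 = −11·25 + 12·23
1 = 12·348 − 167·25
1 = −167·15685 + 7527·348
1 = 7527·16033 − 7694·15685
1 = −7694·47751 + 22915·16033
1 = 22915·63784 − 30609·47751
So 47751·(-30609) ≡ 1 (mod 63784), hence d ≡ -30609 ≡ 33175 (mod 63784).

33175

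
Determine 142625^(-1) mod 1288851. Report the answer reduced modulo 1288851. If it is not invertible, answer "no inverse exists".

Run Euclid on (1288851, 142625):
1288851 = 9·142625 + 5226
142625 = 27·5226 + 1523
5226 = 3·1523 + 657
1523 = 2·657 + 209
657 = 3·209 + 30
209 = 6·30 + 29
30 = 1·29 + 1
29 = 29·1 + 0
gcd = 1, so the inverse exists. Back-substitute:
1 = 30 − 29
1 = −209 + 7·30
1 = 7·657 − 22·209
1 = −22·1523 + 51·657
1 = 51·5226 − 175·1523
1 = −175·142625 + 4776·5226
1 = 4776·1288851 − 43159·142625
So 142625·(-43159) ≡ 1 (mod 1288851), and -43159 ≡ 1245692 (mod 1288851).

1245692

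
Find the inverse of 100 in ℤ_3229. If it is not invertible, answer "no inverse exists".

Extended Euclidean algorithm:
3229 = 32·100 + 29
100 = 3·29 + 13
29 = 2·13 + 3
13 = 4·3 + 1
3 = 3·1 + 0
Since gcd(100, 3229) = 1, back-substitute to write 1 as a combination:
1 = 13 − 4·3
1 = −4·29 + 9·13
1 = 9·100 − 31·29
1 = −31·3229 + 1001·100
So 100·1001 ≡ 1 (mod 3229).

1001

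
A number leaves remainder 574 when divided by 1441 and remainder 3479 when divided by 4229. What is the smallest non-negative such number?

Write x = 574 + 1441·k. Then 1441·k ≡ 3479 − 574 ≡ 2905 (mod 4229).
Need 1441⁻¹ mod 4229. Extended Euclid on (4229, 1441):
4229 = 2*1441 + 1347
1441 = 1*1347 + 94
1347 = 14*94 + 31
94 = 3*31 + 1
31 = 31*1 + 0
Back-substitute:
1 = 94 − 3·31
1 = −3·1347 + 43·94
1 = 43·1441 − 46·1347
1 = −46·4229 + 135·1441
1441⁻¹ ≡ 135 (mod 4229), so k ≡ 135·2905 ≡ 3107 (mod 4229).
x = 574 + 1441·3107 = 4477761.

4477761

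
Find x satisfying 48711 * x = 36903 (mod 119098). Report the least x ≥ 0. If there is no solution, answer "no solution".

First find gcd(48711, 119098):
119098 = 2*48711 + 21676
48711 = 2*21676 + 5359
21676 = 4*5359 + 240
5359 = 22*240 + 79
240 = 3*79 + 3
79 = 26*3 + 1
3 = 3*1 + 0
gcd = 1, so a unique solution mod 119098 exists.
Back-substitute for the Bézout coefficients:
1 = 79 − 26·3
1 = −26·240 + 79·79
1 = 79·5359 − 1764·240
1 = −1764·21676 + 7135·5359
1 = 7135·48711 − 16034·21676
1 = −16034·119098 + 39203·48711
So 48711·(39203) ≡ 1 (mod 119098), giving 48711⁻¹ ≡ 39203.
x ≡ 48711⁻¹·36903 ≡ 39203·36903 ≡ 24903 (mod 119098).

24903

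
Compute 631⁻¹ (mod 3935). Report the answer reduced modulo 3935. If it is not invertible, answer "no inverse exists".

3486

Apply the Euclidean algorithm to 3935 and 631:
3935 = 6*631 + 149
631 = 4*149 + 35
149 = 4*35 + 9
35 = 3*9 + 8
9 = 1*8 + 1
8 = 8*1 + 0
gcd = 1, so the inverse exists. Back-substitute:
1 = 9 − 8
1 = −35 + 4·9
1 = 4·149 − 17·35
1 = −17·631 + 72·149
1 = 72·3935 − 449·631
Thus 631·(-449) ≡ 1 (mod 3935); reducing, -449 mod 3935 = 3486.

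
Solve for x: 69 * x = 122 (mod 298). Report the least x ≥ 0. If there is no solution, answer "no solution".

32

First find gcd(69, 298):
298 = 4×69 + 22
69 = 3×22 + 3
22 = 7×3 + 1
3 = 3×1 + 0
gcd = 1, so a unique solution mod 298 exists.
Back-substitute for the Bézout coefficients:
1 = 22 − 7·3
1 = −7·69 + 22·22
1 = 22·298 − 95·69
So 69·(-95) ≡ 1 (mod 298), giving 69⁻¹ ≡ 203.
x ≡ 69⁻¹·122 ≡ 203·122 ≡ 32 (mod 298).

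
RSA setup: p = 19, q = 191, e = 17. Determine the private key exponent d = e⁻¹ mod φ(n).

φ(n) = (p−1)(q−1) = 18·190 = 3420.
Need d with 17·d ≡ 1 (mod 3420). Apply the extended Euclidean algorithm:
3420 = 201·17 + 3
17 = 5·3 + 2
3 = 1·2 + 1
2 = 2·1 + 0
Back-substitute:
1 = 3 − 2
1 = −17 + 6·3
1 = 6·3420 − 1207·17
So 17·(-1207) ≡ 1 (mod 3420), hence d ≡ -1207 ≡ 2213 (mod 3420).

2213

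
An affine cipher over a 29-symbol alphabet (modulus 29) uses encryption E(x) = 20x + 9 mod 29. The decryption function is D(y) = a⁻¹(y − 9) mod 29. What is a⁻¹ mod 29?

gcd(29, 20) by repeated division:
29 = 1·20 + 9
20 = 2·9 + 2
9 = 4·2 + 1
2 = 2·1 + 0
Since gcd(20, 29) = 1, back-substitute to write 1 as a combination:
1 = 9 − 4·2
1 = −4·20 + 9·9
1 = 9·29 − 13·20
So 20·(-13) ≡ 1 (mod 29), and -13 ≡ 16 (mod 29).

16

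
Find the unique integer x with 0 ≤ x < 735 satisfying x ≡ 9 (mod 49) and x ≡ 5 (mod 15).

Write x = 9 + 49·k. Then 49·k ≡ 5 − 9 ≡ 11 (mod 15).
Need 49⁻¹ mod 15. Extended Euclid on (15, 4):
15 = 3×4 + 3
4 = 1×3 + 1
3 = 3×1 + 0
Back-substitute:
1 = 4 − 3
1 = −15 + 4·4
49⁻¹ ≡ 4 (mod 15), so k ≡ 4·11 ≡ 14 (mod 15).
x = 9 + 49·14 = 695.

695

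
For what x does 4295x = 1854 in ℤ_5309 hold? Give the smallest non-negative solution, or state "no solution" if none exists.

First find gcd(4295, 5309):
5309 = 1*4295 + 1014
4295 = 4*1014 + 239
1014 = 4*239 + 58
239 = 4*58 + 7
58 = 8*7 + 2
7 = 3*2 + 1
2 = 2*1 + 0
gcd = 1, so a unique solution mod 5309 exists.
Back-substitute for the Bézout coefficients:
1 = 7 − 3·2
1 = −3·58 + 25·7
1 = 25·239 − 103·58
1 = −103·1014 + 437·239
1 = 437·4295 − 1851·1014
1 = −1851·5309 + 2288·4295
So 4295·(2288) ≡ 1 (mod 5309), giving 4295⁻¹ ≡ 2288.
x ≡ 4295⁻¹·1854 ≡ 2288·1854 ≡ 61 (mod 5309).

61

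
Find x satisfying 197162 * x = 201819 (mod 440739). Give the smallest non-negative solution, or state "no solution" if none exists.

200985

First find gcd(197162, 440739):
440739 = 2*197162 + 46415
197162 = 4*46415 + 11502
46415 = 4*11502 + 407
11502 = 28*407 + 106
407 = 3*106 + 89
106 = 1*89 + 17
89 = 5*17 + 4
17 = 4*4 + 1
4 = 4*1 + 0
gcd = 1, so a unique solution mod 440739 exists.
Back-substitute for the Bézout coefficients:
1 = 17 − 4·4
1 = −4·89 + 21·17
1 = 21·106 − 25·89
1 = −25·407 + 96·106
1 = 96·11502 − 2713·407
1 = −2713·46415 + 10948·11502
1 = 10948·197162 − 46505·46415
1 = −46505·440739 + 103958·197162
So 197162·(103958) ≡ 1 (mod 440739), giving 197162⁻¹ ≡ 103958.
x ≡ 197162⁻¹·201819 ≡ 103958·201819 ≡ 200985 (mod 440739).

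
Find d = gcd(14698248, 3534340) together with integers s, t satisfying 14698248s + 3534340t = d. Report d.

4

Euclidean algorithm:
14698248 = 4*3534340 + 560888
3534340 = 6*560888 + 169012
560888 = 3*169012 + 53852
169012 = 3*53852 + 7456
53852 = 7*7456 + 1660
7456 = 4*1660 + 816
1660 = 2*816 + 28
816 = 29*28 + 4
28 = 7*4 + 0
gcd(14698248, 3534340) = 4.
Express as a combination:
4 = 816 − 29·28
4 = −29·1660 + 59·816
4 = 59·7456 − 265·1660
4 = −265·53852 + 1914·7456
4 = 1914·169012 − 6007·53852
4 = −6007·560888 + 19935·169012
4 = 19935·3534340 − 125617·560888
4 = −125617·14698248 + 522403·3534340
So 4 = (-125617)·14698248 + (522403)·3534340.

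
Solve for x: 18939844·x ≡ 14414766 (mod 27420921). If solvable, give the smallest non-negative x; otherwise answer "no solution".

gcd(18939844, 27420921):
27420921 = 1*18939844 + 8481077
18939844 = 2*8481077 + 1977690
8481077 = 4*1977690 + 570317
1977690 = 3*570317 + 266739
570317 = 2*266739 + 36839
266739 = 7*36839 + 8866
36839 = 4*8866 + 1375
8866 = 6*1375 + 616
1375 = 2*616 + 143
616 = 4*143 + 44
143 = 3*44 + 11
44 = 4*11 + 0
gcd = 11, but 11 ∤ 14414766, so the congruence has no solution.

no solution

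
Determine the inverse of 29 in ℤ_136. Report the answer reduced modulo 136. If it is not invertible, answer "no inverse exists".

61

gcd(136, 29) by repeated division:
136 = 4×29 + 20
29 = 1×20 + 9
20 = 2×9 + 2
9 = 4×2 + 1
2 = 2×1 + 0
The gcd is 1. Working backward:
1 = 9 − 4·2
1 = −4·20 + 9·9
1 = 9·29 − 13·20
1 = −13·136 + 61·29
So 29·61 ≡ 1 (mod 136).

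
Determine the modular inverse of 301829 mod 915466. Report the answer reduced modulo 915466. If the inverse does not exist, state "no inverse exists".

Run Euclid on (915466, 301829):
915466 = 3×301829 + 9979
301829 = 30×9979 + 2459
9979 = 4×2459 + 143
2459 = 17×143 + 28
143 = 5×28 + 3
28 = 9×3 + 1
3 = 3×1 + 0
gcd = 1, so the inverse exists. Back-substitute:
1 = 28 − 9·3
1 = −9·143 + 46·28
1 = 46·2459 − 791·143
1 = −791·9979 + 3210·2459
1 = 3210·301829 − 97091·9979
1 = −97091·915466 + 294483·301829
So 301829·294483 ≡ 1 (mod 915466).

294483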